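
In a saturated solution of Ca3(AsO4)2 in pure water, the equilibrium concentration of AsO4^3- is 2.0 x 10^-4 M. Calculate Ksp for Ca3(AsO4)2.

Ca3(AsO4)2(s) ⇌ 3 Ca^2+ + 2 AsO4^3-
Stoichiometry gives [Ca^2+] = (3/2)[AsO4^3-] = 3.00 × 10^-4 M.
Ksp = [Ca^2+]^3[AsO4^3-]^2
Ksp = (3.00 × 10^-4)^3 × (2.0 × 10^-4)^2 = 1.1 × 10^-18

Ksp ≈ 1.1 x 10^-18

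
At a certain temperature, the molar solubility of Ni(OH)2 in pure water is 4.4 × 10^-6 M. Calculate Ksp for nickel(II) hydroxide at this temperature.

Ni(OH)2(s) <=> Ni^2+ + 2 OH^-
If s mol/L of Ni(OH)2 dissolves, [Ni^2+] = s and [OH^-] = 2s.
Ksp = [Ni^2+][OH^-]^2
Ksp = s(2s)^2 = 4s^3
With s = 4.4 × 10^-6: Ksp = 3.4 × 10^-16

3.4 × 10^-16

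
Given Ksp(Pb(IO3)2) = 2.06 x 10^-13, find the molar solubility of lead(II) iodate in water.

s = 3.72e-5 M

Pb(IO3)2(s) <=> Pb^2+ + 2 IO3^-
Ksp = [Pb^2+][IO3^-]^2
If s mol/L of Pb(IO3)2 dissolves, [Pb^2+] = s and [IO3^-] = 2s.
Substituting: Ksp = s(2s)^2 = 4s^3
s^3 = 2.06 x 10^-13 / 4, so s = 3.72 x 10^-5 M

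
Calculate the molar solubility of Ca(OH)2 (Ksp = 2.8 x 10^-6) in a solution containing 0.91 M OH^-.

Ca(OH)2(s) ⇌ Ca^2+ + 2 OH^-
Ksp = [Ca^2+][OH^-]^2
If s mol/L dissolves here, [Ca^2+] = s, [OH^-] = 0.91 + 2s ≈ 0.91 (since the OH^- already present dominates).
Ksp ≈ s × (0.91)^2
s = 3.4 x 10^-6 M
Check: 2s = 6.8 × 10^-6 ≪ 0.91, so the approximation is valid.

3.4 x 10^-6 M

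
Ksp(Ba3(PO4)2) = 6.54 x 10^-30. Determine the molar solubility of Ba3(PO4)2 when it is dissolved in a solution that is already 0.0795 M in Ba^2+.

5.70 x 10^-14 M

Ba3(PO4)2(s) <=> 3 Ba^2+(aq) + 2 PO4^3-(aq)
Ksp = [Ba^2+]^3[PO4^3-]^2
Let s be the molar solubility in this solution. [Ba^2+] = 0.0795 + 3s ≈ 0.0795, [PO4^3-] = 2s (Ksp is small, so little additional dissolves).
Ksp ≈ (0.0795)^3 × (2s)^2
s = 5.70 × 10^-14 M
Check: 3s = 1.7 × 10^-13 ≪ 0.0795, so the approximation is valid.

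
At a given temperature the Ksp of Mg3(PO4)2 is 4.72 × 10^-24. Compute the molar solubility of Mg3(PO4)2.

8.47 × 10^-6 M

Mg3(PO4)2(s) <=> 3 Mg^2+ + 2 PO4^3-
Ksp = [Mg^2+]^3[PO4^3-]^2
If s mol/L of Mg3(PO4)2 dissolves, [Mg^2+] = 3s and [PO4^3-] = 2s.
So Ksp = (3s)^3 × (2s)^2 = 108s^5
s = (4.72 × 10^-24 / 108)^(1/5) = 8.47 × 10^-6 M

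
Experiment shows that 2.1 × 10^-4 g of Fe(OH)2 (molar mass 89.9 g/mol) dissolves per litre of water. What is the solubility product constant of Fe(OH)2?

Ksp ≈ 5.1 x 10^-17

Molar solubility s = (2.1 × 10^-4 g/L) / (89.9 g/mol) = 2.34 × 10^-6 M.
Fe(OH)2(s) ⇌ Fe^2+(aq) + 2 OH^-(aq)
If s mol/L of Fe(OH)2 dissolves, [Fe^2+] = s and [OH^-] = 2s.
Ksp = [Fe^2+][OH^-]^2
Ksp = s(2s)^2 = 4s^3
With s = 2.34 × 10^-6: Ksp = 5.1 × 10^-17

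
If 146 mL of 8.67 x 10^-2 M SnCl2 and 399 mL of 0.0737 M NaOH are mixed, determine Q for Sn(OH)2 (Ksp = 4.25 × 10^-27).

6.76 × 10^-5

Total volume = 146 + 399 = 545 mL.
[Sn^2+] = 8.67 × 10^-2 × (146/545) = 2.323 × 10^-2 M
[OH^-] = 7.37 × 10^-2 × (399/545) = 5.396 × 10^-2 M
Sn(OH)2(s) <=> Sn^2+ + 2 OH^-, so Q = [Sn^2+][OH^-]^2
Q = (2.323 × 10^-2)(5.396 × 10^-2)^2 = 6.76 × 10^-5
Q > Ksp, so Sn(OH)2 will precipitate.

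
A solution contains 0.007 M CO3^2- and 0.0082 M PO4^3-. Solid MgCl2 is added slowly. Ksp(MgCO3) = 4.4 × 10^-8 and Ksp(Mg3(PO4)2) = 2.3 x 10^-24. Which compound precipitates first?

Mg3(PO4)2

Precipitation of each salt starts when its ion product equals its Ksp.
For MgCO3: 4.4 × 10^-8 = 0.007 × [Mg^2+]  ⇒  [Mg^2+] = 6.3 × 10^-6 M.
For Mg3(PO4)2: 2.3 x 10^-24 = (0.0082)^2 × [Mg^2+]^3  ⇒  [Mg^2+] = 3.2 x 10^-7 M.
The salt with the lower threshold [Mg^2+] precipitates first: Mg3(PO4)2.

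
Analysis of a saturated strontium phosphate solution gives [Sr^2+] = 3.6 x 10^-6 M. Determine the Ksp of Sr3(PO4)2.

Sr3(PO4)2(s) ⇌ 3 Sr^2+ + 2 PO4^3-
Stoichiometry gives [PO4^3-] = (2/3)[Sr^2+] = 2.40 x 10^-6 M.
Ksp = [Sr^2+]^3[PO4^3-]^2
Ksp = (3.6 x 10^-6)^3 × (2.40 x 10^-6)^2 = 2.7 × 10^-28

Ksp = 2.7 × 10^-28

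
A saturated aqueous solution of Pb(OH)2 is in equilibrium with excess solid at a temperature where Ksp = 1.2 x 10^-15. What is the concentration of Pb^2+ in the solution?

Pb(OH)2(s) ⇌ Pb^2+(aq) + 2 OH^-(aq)
Ksp = [Pb^2+][OH^-]^2
If s mol/L of Pb(OH)2 dissolves, [Pb^2+] = s and [OH^-] = 2s.
Substituting: Ksp = s(2s)^2 = 4s^3
Solving, s = (1.2 x 10^-15/4)^(1/3) = 6.69 × 10^-6 M
[Pb^2+] = s = 6.7 x 10^-6 M

[Pb^2+] ≈ 6.7e-6 M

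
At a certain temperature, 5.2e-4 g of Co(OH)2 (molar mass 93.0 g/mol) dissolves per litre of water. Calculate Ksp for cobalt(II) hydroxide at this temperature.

Ksp = 7.0 × 10^-16

Molar solubility s = (5.2 × 10^-4 g/L) / (93.0 g/mol) = 5.59 x 10^-6 M.
Co(OH)2(s) ⇌ Co^2+(aq) + 2 OH^-(aq)
If s mol/L of Co(OH)2 dissolves, [Co^2+] = s and [OH^-] = 2s.
Ksp = [Co^2+][OH^-]^2
Substituting: Ksp = s(2s)^2 = 4s^3
With s = 5.59 x 10^-6: Ksp = 7.0 × 10^-16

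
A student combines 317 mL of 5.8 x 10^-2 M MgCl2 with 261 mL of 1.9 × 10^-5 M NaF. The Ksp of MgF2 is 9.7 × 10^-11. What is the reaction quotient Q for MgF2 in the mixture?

Total volume = 317 + 261 = 578 mL.
[Mg^2+] = 5.8 × 10^-2 × (317/578) = 3.18 × 10^-2 M
[F^-] = 1.9 x 10^-5 × (261/578) = 8.58 × 10^-6 M
MgF2(s) ⇌ Mg^2+(aq) + 2 F^-(aq), so Q = [Mg^2+][F^-]^2
Q = (3.18 × 10^-2)(8.58 x 10^-6)^2 = 2.3 × 10^-12
Q < Ksp, so no precipitate of MgF2 forms.

Q = 2.3 × 10^-12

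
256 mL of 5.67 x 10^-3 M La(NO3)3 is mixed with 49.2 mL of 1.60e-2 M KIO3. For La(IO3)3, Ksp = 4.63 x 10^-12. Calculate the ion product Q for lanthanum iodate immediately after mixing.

Total volume = 256 + 49.2 = 305.2 mL.
[La^3+] = 5.67 × 10^-3 × (256/305.2) = 4.756 × 10^-3 M
[IO3^-] = 1.60 × 10^-2 × (49.2/305.2) = 2.579 × 10^-3 M
La(IO3)3(s) ⇌ La^3+ + 3 IO3^-, so Q = [La^3+][IO3^-]^3
Q = (4.756 x 10^-3)(2.579 × 10^-3)^3 = 8.16 x 10^-11
Q > Ksp, so La(IO3)3 will precipitate.

Q ≈ 8.16 × 10^-11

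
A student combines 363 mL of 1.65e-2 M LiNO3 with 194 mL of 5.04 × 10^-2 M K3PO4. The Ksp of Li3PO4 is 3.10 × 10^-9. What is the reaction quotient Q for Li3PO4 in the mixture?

Q ≈ 2.18 x 10^-8

Total volume = 363 + 194 = 557 mL.
[Li^+] = 1.65 × 10^-2 × (363/557) = 1.075 x 10^-2 M
[PO4^3-] = 5.04 × 10^-2 × (194/557) = 1.755 × 10^-2 M
Li3PO4(s) <=> 3 Li^+ + PO4^3-, so Q = [Li^+]^3[PO4^3-]
Q = (1.075 × 10^-2)^3(1.755 × 10^-2) = 2.18 × 10^-8
Q > Ksp, so Li3PO4 will precipitate.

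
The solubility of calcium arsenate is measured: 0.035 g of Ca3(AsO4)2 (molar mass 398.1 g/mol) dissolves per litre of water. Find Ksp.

Ksp = 5.7 × 10^-19

Molar solubility s = (3.5 × 10^-2 g/L) / (398.1 g/mol) = 8.79 × 10^-5 M.
Ca3(AsO4)2(s) <=> 3 Ca^2+(aq) + 2 AsO4^3-(aq)
Let s = molar solubility. Then [Ca^2+] = 3s and [AsO4^3-] = 2s.
Ksp = [Ca^2+]^3[AsO4^3-]^2
Ksp = (3s)^3(2s)^2 = 108s^5
With s = 8.79 × 10^-5: Ksp = 5.7 × 10^-19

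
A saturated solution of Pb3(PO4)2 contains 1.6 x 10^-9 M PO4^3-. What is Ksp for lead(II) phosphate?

Ksp ≈ 3.5 × 10^-44

Pb3(PO4)2(s) ⇌ 3 Pb^2+ + 2 PO4^3-
Stoichiometry gives [Pb^2+] = (3/2)[PO4^3-] = 2.40 x 10^-9 M.
Ksp = [Pb^2+]^3[PO4^3-]^2
Ksp = (2.40 × 10^-9)^3 × (1.6 x 10^-9)^2 = 3.5 × 10^-44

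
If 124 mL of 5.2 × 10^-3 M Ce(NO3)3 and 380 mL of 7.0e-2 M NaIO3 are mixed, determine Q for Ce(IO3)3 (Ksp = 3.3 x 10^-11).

Q ≈ 1.9 x 10^-7

Total volume = 124 + 380 = 504 mL.
[Ce^3+] = 5.2 x 10^-3 × (124/504) = 1.28 x 10^-3 M
[IO3^-] = 7.0 × 10^-2 × (380/504) = 5.28 × 10^-2 M
Ce(IO3)3(s) ⇌ Ce^3+ + 3 IO3^-, so Q = [Ce^3+][IO3^-]^3
Q = (1.28 × 10^-3)(5.28 × 10^-2)^3 = 1.9 x 10^-7
Q > Ksp, so Ce(IO3)3 will precipitate.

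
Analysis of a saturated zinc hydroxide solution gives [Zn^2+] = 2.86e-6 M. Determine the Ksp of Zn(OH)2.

Ksp ≈ 9.36 × 10^-17

Zn(OH)2(s) ⇌ Zn^2+ + 2 OH^-
Stoichiometry gives [OH^-] = (2/1)[Zn^2+] = 5.720 x 10^-6 M.
Ksp = [Zn^2+][OH^-]^2
Ksp = 2.86 × 10^-6 × (5.720 × 10^-6)^2 = 9.36 × 10^-17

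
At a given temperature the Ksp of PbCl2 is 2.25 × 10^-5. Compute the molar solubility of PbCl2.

PbCl2(s) <=> Pb^2+(aq) + 2 Cl^-(aq)
Ksp = [Pb^2+][Cl^-]^2
For each mole of PbCl2 that dissolves: [Pb^2+] = s, [Cl^-] = 2s.
Ksp = s(2s)^2 = 4s^3
s = (2.25 × 10^-5 / 4)^(1/3) = 1.78 × 10^-2 M

s = 0.0178 M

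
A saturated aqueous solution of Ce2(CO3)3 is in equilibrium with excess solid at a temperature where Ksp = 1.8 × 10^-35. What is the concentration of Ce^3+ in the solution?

Ce2(CO3)3(s) ⇌ 2 Ce^3+ + 3 CO3^2-
Ksp = [Ce^3+]^2[CO3^2-]^3
Let s = molar solubility. Then [Ce^3+] = 2s and [CO3^2-] = 3s.
Ksp = (2s)^2(3s)^3 = 108s^5
s = (1.8 × 10^-35 / 108)^(1/5) = 4.41 × 10^-8 M
[Ce^3+] = 2s = 8.8 x 10^-8 M

8.8 × 10^-8 M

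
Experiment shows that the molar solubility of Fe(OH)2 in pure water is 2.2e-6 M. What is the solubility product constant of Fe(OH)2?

Ksp ≈ 4.3 x 10^-17

Fe(OH)2(s) ⇌ Fe^2+(aq) + 2 OH^-(aq)
If s mol/L of Fe(OH)2 dissolves, [Fe^2+] = s and [OH^-] = 2s.
Ksp = [Fe^2+][OH^-]^2
Ksp = s(2s)^2 = 4s^3
Ksp = 4 × (2.2 x 10^-6)^3 = 4.3 × 10^-17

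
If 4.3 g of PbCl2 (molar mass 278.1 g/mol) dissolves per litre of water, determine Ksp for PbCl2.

1.5 × 10^-5

Molar solubility s = (4.3 g/L) / (278.1 g/mol) = 1.55 x 10^-2 M.
PbCl2(s) ⇌ Pb^2+(aq) + 2 Cl^-(aq)
Let s = molar solubility. Then [Pb^2+] = s and [Cl^-] = 2s.
Ksp = [Pb^2+][Cl^-]^2
Ksp = s(2s)^2 = 4s^3
With s = 1.55 × 10^-2: Ksp = 1.5 x 10^-5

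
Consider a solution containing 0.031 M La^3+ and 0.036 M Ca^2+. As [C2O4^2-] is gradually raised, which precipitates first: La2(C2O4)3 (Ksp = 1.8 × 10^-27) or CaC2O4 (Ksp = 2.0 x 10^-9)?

La2(C2O4)3

Precipitation of each salt starts when its ion product equals its Ksp.
For La2(C2O4)3: 1.8 × 10^-27 = (0.031)^2 × [C2O4^2-]^3  ⇒  [C2O4^2-] = 1.2 × 10^-8 M.
For CaC2O4: 2.0 x 10^-9 = 0.036 × [C2O4^2-]  ⇒  [C2O4^2-] = 5.6 × 10^-8 M.
The salt with the lower threshold [C2O4^2-] precipitates first: La2(C2O4)3.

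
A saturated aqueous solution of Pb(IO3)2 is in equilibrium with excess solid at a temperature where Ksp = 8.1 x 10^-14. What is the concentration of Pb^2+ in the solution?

[Pb^2+] ≈ 2.7 × 10^-5 M

Pb(IO3)2(s) ⇌ Pb^2+ + 2 IO3^-
Ksp = [Pb^2+][IO3^-]^2
Let s = molar solubility. Then [Pb^2+] = s and [IO3^-] = 2s.
Substituting: Ksp = s(2s)^2 = 4s^3
s^3 = 8.1 x 10^-14 / 4, so s = 2.73 × 10^-5 M
[Pb^2+] = s = 2.7 x 10^-5 M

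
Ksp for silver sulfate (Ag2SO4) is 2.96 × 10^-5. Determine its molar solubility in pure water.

Ag2SO4(s) <=> 2 Ag^+ + SO4^2-
Ksp = [Ag^+]^2[SO4^2-]
Let s = molar solubility. Then [Ag^+] = 2s and [SO4^2-] = s.
So Ksp = (2s)^2 × s = 4s^3
s^3 = 2.96 × 10^-5 / 4, so s = 1.95 × 10^-2 M

1.95e-2 M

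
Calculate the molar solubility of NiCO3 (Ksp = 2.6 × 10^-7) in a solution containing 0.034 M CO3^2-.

NiCO3(s) <=> Ni^2+ + CO3^2-
Ksp = [Ni^2+][CO3^2-]
Let s = moles of NiCO3 that dissolve per litre. [Ni^2+] = s, [CO3^2-] = 0.034 + s ≈ 0.034 (since the CO3^2- already present dominates).
Ksp ≈ s × 0.034
s = 7.6 × 10^-6 M
Check: s = 7.6 × 10^-6 ≪ 0.034, so the approximation is valid.

s = 7.6 × 10^-6 M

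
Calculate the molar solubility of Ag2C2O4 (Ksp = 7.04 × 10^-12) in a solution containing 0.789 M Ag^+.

s ≈ 1.13 × 10^-11 M

Ag2C2O4(s) ⇌ 2 Ag^+(aq) + C2O4^2-(aq)
Ksp = [Ag^+]^2[C2O4^2-]
Let s be the molar solubility in this solution. [Ag^+] = 0.789 + 2s ≈ 0.789, [C2O4^2-] = s (since the Ag^+ already present dominates).
Ksp ≈ (0.789)^2 × s
s = 1.13 × 10^-11 M
Check: 2s = 2.3 × 10^-11 ≪ 0.789, so the approximation is valid.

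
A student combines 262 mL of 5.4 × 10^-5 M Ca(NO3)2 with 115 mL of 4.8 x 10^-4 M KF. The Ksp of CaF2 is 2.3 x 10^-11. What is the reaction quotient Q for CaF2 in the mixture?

Total volume = 262 + 115 = 377 mL.
[Ca^2+] = 5.4 x 10^-5 × (262/377) = 3.75 × 10^-5 M
[F^-] = 4.8 x 10^-4 × (115/377) = 1.46 × 10^-4 M
CaF2(s) ⇌ Ca^2+ + 2 F^-, so Q = [Ca^2+][F^-]^2
Q = (3.75 × 10^-5)(1.46 × 10^-4)^2 = 8.0 x 10^-13
Q < Ksp, so no precipitate of CaF2 forms.

Q ≈ 8.0e-13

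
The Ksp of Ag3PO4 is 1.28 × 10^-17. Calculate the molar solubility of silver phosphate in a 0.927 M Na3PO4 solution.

8.00 × 10^-7 M

Ag3PO4(s) <=> 3 Ag^+ + PO4^3-
Ksp = [Ag^+]^3[PO4^3-]
Let s be the molar solubility in this solution. [Ag^+] = 3s, [PO4^3-] = 0.927 + s ≈ 0.927 (common-ion effect: PO4^3- is already 0.927 M).
Ksp ≈ (3s)^3 × 0.927
s = 8.00 x 10^-7 M
Check: s = 8.0 x 10^-7 ≪ 0.927, so the approximation is valid.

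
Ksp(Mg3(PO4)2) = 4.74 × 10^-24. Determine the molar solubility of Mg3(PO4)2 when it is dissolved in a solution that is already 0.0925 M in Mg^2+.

Mg3(PO4)2(s) <=> 3 Mg^2+ + 2 PO4^3-
Ksp = [Mg^2+]^3[PO4^3-]^2
If s mol/L dissolves here, [Mg^2+] = 0.0925 + 3s ≈ 0.0925, [PO4^3-] = 2s (common-ion effect: Mg^2+ is already 0.0925 M).
Ksp ≈ (0.0925)^3 × (2s)^2
s = 3.87 × 10^-11 M
Check: 3s = 1.2 × 10^-10 ≪ 0.0925, so the approximation is valid.

3.87 × 10^-11 M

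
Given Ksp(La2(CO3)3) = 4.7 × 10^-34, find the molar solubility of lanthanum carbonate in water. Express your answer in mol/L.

s = 8.5 × 10^-8 M

La2(CO3)3(s) <=> 2 La^3+ + 3 CO3^2-
Ksp = [La^3+]^2[CO3^2-]^3
For each mole of La2(CO3)3 that dissolves: [La^3+] = 2s, [CO3^2-] = 3s.
So Ksp = (2s)^2 × (3s)^3 = 108s^5
Solving, s = (4.7 × 10^-34/108)^(1/5) = 8.5 x 10^-8 M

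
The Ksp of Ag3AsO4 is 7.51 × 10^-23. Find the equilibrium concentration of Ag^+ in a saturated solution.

Ag3AsO4(s) ⇌ 3 Ag^+(aq) + AsO4^3-(aq)
Ksp = [Ag^+]^3[AsO4^3-]
For each mole of Ag3AsO4 that dissolves: [Ag^+] = 3s, [AsO4^3-] = s.
Ksp = (3s)^3s = 27s^4
s^4 = 7.51 × 10^-23 / 27, so s = 1.291 x 10^-6 M
[Ag^+] = 3s = 3.87 x 10^-6 M

3.87e-6 M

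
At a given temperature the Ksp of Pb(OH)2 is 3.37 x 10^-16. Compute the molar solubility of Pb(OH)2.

Pb(OH)2(s) <=> Pb^2+(aq) + 2 OH^-(aq)
Ksp = [Pb^2+][OH^-]^2
For each mole of Pb(OH)2 that dissolves: [Pb^2+] = s, [OH^-] = 2s.
Substituting: Ksp = s(2s)^2 = 4s^3
s^3 = 3.37 x 10^-16 / 4, so s = 4.38 × 10^-6 M

s = 4.38 x 10^-6 M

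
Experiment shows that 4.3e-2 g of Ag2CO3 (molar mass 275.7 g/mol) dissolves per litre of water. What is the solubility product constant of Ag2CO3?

Ksp = 1.5 × 10^-11

Molar solubility s = (4.3 × 10^-2 g/L) / (275.7 g/mol) = 1.56 × 10^-4 M.
Ag2CO3(s) ⇌ 2 Ag^+ + CO3^2-
For each mole of Ag2CO3 that dissolves: [Ag^+] = 2s, [CO3^2-] = s.
Ksp = [Ag^+]^2[CO3^2-]
Substituting: Ksp = (2s)^2s = 4s^3
With s = 1.56 x 10^-4: Ksp = 1.5 × 10^-11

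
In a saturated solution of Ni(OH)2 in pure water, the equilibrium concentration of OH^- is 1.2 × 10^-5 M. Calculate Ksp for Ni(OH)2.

Ksp = 8.6e-16

Ni(OH)2(s) <=> Ni^2+(aq) + 2 OH^-(aq)
Stoichiometry gives [Ni^2+] = (1/2)[OH^-] = 6.00 x 10^-6 M.
Ksp = [Ni^2+][OH^-]^2
Ksp = 6.00 x 10^-6 × (1.2 × 10^-5)^2 = 8.6 x 10^-16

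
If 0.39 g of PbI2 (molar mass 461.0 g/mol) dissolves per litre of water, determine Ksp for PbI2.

Ksp = 2.4 × 10^-9

Molar solubility s = (3.9 × 10^-1 g/L) / (461.0 g/mol) = 8.46 × 10^-4 M.
PbI2(s) ⇌ Pb^2+(aq) + 2 I^-(aq)
For each mole of PbI2 that dissolves: [Pb^2+] = s, [I^-] = 2s.
Ksp = [Pb^2+][I^-]^2
So Ksp = s × (2s)^2 = 4s^3
With s = 8.46 × 10^-4: Ksp = 2.4 x 10^-9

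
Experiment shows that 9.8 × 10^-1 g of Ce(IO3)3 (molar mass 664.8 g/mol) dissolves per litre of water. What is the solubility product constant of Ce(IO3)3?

1.3 × 10^-10

Molar solubility s = (9.8 x 10^-1 g/L) / (664.8 g/mol) = 1.47 x 10^-3 M.
Ce(IO3)3(s) ⇌ Ce^3+ + 3 IO3^-
For each mole of Ce(IO3)3 that dissolves: [Ce^3+] = s, [IO3^-] = 3s.
Ksp = [Ce^3+][IO3^-]^3
So Ksp = s × (3s)^3 = 27s^4
With s = 1.47 × 10^-3: Ksp = 1.3 x 10^-10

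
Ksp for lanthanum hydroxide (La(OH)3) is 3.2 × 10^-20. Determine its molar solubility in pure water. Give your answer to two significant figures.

s = 5.9 x 10^-6 M

La(OH)3(s) ⇌ La^3+ + 3 OH^-
Ksp = [La^3+][OH^-]^3
Let s = molar solubility. Then [La^3+] = s and [OH^-] = 3s.
Substituting: Ksp = s(3s)^3 = 27s^4
s = (3.2 × 10^-20 / 27)^(1/4) = 5.9 × 10^-6 M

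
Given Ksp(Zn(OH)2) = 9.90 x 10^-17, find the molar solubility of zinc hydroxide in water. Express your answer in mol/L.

Zn(OH)2(s) ⇌ Zn^2+ + 2 OH^-
Ksp = [Zn^2+][OH^-]^2
For each mole of Zn(OH)2 that dissolves: [Zn^2+] = s, [OH^-] = 2s.
Substituting: Ksp = s(2s)^2 = 4s^3
s = (9.90 x 10^-17 / 4)^(1/3) = 2.91 × 10^-6 M

s = 2.91e-6 M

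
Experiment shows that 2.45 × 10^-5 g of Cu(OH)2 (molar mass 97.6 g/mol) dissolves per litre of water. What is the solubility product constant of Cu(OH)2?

Molar solubility s = (2.45 × 10^-5 g/L) / (97.6 g/mol) = 2.510 × 10^-7 M.
Cu(OH)2(s) ⇌ Cu^2+(aq) + 2 OH^-(aq)
For each mole of Cu(OH)2 that dissolves: [Cu^2+] = s, [OH^-] = 2s.
Ksp = [Cu^2+][OH^-]^2
Substituting: Ksp = s(2s)^2 = 4s^3
Ksp = 4 × (2.510 × 10^-7)^3 = 6.33 × 10^-20

Ksp = 6.33e-20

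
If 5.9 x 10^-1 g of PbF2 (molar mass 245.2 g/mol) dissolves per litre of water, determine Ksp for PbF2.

Molar solubility s = (5.9 x 10^-1 g/L) / (245.2 g/mol) = 2.41 × 10^-3 M.
PbF2(s) ⇌ Pb^2+(aq) + 2 F^-(aq)
With molar solubility s: [Pb^2+] = s, [F^-] = 2s.
Ksp = [Pb^2+][F^-]^2
Substituting: Ksp = s(2s)^2 = 4s^3
Ksp = 4 × (2.41 × 10^-3)^3 = 5.6 × 10^-8

Ksp = 5.6 × 10^-8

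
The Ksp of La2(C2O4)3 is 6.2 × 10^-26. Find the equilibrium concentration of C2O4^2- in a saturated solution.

La2(C2O4)3(s) ⇌ 2 La^3+ + 3 C2O4^2-
Ksp = [La^3+]^2[C2O4^2-]^3
If s mol/L of La2(C2O4)3 dissolves, [La^3+] = 2s and [C2O4^2-] = 3s.
Ksp = (2s)^2(3s)^3 = 108s^5
s = (6.2 × 10^-26 / 108)^(1/5) = 3.56 × 10^-6 M
[C2O4^2-] = 3s = 1.1 x 10^-5 M

[C2O4^2-] = 1.1 x 10^-5 M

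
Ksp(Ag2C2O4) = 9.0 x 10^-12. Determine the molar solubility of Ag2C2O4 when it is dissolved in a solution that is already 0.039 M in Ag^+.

Ag2C2O4(s) ⇌ 2 Ag^+ + C2O4^2-
Ksp = [Ag^+]^2[C2O4^2-]
Let s be the molar solubility in this solution. [Ag^+] = 0.039 + 2s ≈ 0.039, [C2O4^2-] = s (Ksp is small, so little additional dissolves).
Ksp ≈ (0.039)^2 × s
s = 5.9 × 10^-9 M
Check: 2s = 1.2 × 10^-8 ≪ 0.039, so the approximation is valid.

s ≈ 5.9 × 10^-9 M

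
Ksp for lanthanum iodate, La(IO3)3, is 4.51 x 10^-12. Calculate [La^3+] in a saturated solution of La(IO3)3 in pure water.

6.39 × 10^-4 M

La(IO3)3(s) ⇌ La^3+ + 3 IO3^-
Ksp = [La^3+][IO3^-]^3
If s mol/L of La(IO3)3 dissolves, [La^3+] = s and [IO3^-] = 3s.
Substituting: Ksp = s(3s)^3 = 27s^4
Solving, s = (4.51 x 10^-12/27)^(1/4) = 6.393 × 10^-4 M
[La^3+] = s = 6.39 × 10^-4 M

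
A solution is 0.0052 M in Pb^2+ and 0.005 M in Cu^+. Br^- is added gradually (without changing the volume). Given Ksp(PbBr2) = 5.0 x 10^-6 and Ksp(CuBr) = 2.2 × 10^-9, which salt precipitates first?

Precipitation of each salt starts when its ion product equals its Ksp.
For PbBr2: 5.0 x 10^-6 = 0.0052 × [Br^-]^2  ⇒  [Br^-] = 3.1 x 10^-2 M.
For CuBr: 2.2 × 10^-9 = 0.005 × [Br^-]  ⇒  [Br^-] = 4.4 × 10^-7 M.
The salt with the lower threshold [Br^-] precipitates first: CuBr.

CuBr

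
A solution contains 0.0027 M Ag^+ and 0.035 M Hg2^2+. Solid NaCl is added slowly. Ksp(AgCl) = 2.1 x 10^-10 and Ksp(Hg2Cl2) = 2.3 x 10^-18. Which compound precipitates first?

Hg2Cl2

Each salt begins to precipitate when Q = Ksp, i.e. when [Cl^-] reaches its threshold.
For AgCl: 2.1 x 10^-10 = 0.0027 × [Cl^-]  ⇒  [Cl^-] = 7.8 × 10^-8 M.
For Hg2Cl2: 2.3 x 10^-18 = 0.035 × [Cl^-]^2  ⇒  [Cl^-] = 8.1 x 10^-9 M.
The salt with the lower threshold [Cl^-] precipitates first: Hg2Cl2.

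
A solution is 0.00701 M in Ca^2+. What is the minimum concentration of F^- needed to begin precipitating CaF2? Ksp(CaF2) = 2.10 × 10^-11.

5.47 × 10^-5 M

CaF2(s) <=> Ca^2+(aq) + 2 F^-(aq)
Ksp = [Ca^2+][F^-]^2
Precipitation begins when Q = Ksp. With [Ca^2+] = 0.00701 M:
2.10 × 10^-11 = (0.00701) × [F^-]^2
[F^-] = (2.10 × 10^-11 / 7.01 x 10^-3)^(1/2) = 5.47 x 10^-5 M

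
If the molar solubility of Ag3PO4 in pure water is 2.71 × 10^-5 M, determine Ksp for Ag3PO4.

Ag3PO4(s) ⇌ 3 Ag^+(aq) + PO4^3-(aq)
Let s = molar solubility. Then [Ag^+] = 3s and [PO4^3-] = s.
Ksp = [Ag^+]^3[PO4^3-]
Ksp = (3s)^3s = 27s^4
With s = 2.71 × 10^-5: Ksp = 1.46 x 10^-17

Ksp = 1.46e-17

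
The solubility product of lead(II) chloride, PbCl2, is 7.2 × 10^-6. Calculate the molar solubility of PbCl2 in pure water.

0.012 M

PbCl2(s) <=> Pb^2+ + 2 Cl^-
Ksp = [Pb^2+][Cl^-]^2
For each mole of PbCl2 that dissolves: [Pb^2+] = s, [Cl^-] = 2s.
Substituting: Ksp = s(2s)^2 = 4s^3
Solving, s = (7.2 × 10^-6/4)^(1/3) = 1.2 × 10^-2 M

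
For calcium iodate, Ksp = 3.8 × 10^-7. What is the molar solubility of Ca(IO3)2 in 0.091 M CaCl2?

s ≈ 1.0 × 10^-3 M

Ca(IO3)2(s) <=> Ca^2+ + 2 IO3^-
Ksp = [Ca^2+][IO3^-]^2
Let s be the molar solubility in this solution. [Ca^2+] = 0.091 + s ≈ 0.091, [IO3^-] = 2s (since Ca^2+ from CaCl2 dominates).
Ksp ≈ 0.091 × (2s)^2
s = 1.0 × 10^-3 M
Check: s = 1.0 × 10^-3 ≪ 0.091, so the approximation is valid.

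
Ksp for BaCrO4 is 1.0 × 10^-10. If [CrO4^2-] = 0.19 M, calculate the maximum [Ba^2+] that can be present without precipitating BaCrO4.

BaCrO4(s) ⇌ Ba^2+(aq) + CrO4^2-(aq)
Ksp = [Ba^2+][CrO4^2-]
Precipitation begins when Q = Ksp. With [CrO4^2-] = 0.19 M:
1.0 × 10^-10 = (0.19) × [Ba^2+]
[Ba^2+] = (1.0 × 10^-10 / 1.9 x 10^-1) = 5.3 × 10^-10 M

5.3 x 10^-10 M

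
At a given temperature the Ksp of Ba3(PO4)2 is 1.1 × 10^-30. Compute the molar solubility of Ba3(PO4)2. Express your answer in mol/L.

s = 4.0e-7 M

Ba3(PO4)2(s) ⇌ 3 Ba^2+ + 2 PO4^3-
Ksp = [Ba^2+]^3[PO4^3-]^2
With molar solubility s: [Ba^2+] = 3s, [PO4^3-] = 2s.
Substituting: Ksp = (3s)^3(2s)^2 = 108s^5
s = (1.1 × 10^-30 / 108)^(1/5) = 4.0 × 10^-7 M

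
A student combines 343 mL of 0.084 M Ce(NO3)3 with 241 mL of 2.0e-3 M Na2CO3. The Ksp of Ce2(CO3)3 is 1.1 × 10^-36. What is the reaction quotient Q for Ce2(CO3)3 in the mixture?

1.4 × 10^-12

Total volume = 343 + 241 = 584 mL.
[Ce^3+] = 8.4 x 10^-2 × (343/584) = 4.93 × 10^-2 M
[CO3^2-] = 2.0 x 10^-3 × (241/584) = 8.25 x 10^-4 M
Ce2(CO3)3(s) ⇌ 2 Ce^3+ + 3 CO3^2-, so Q = [Ce^3+]^2[CO3^2-]^3
Q = (4.93 x 10^-2)^2(8.25 x 10^-4)^3 = 1.4 × 10^-12
Q > Ksp, so Ce2(CO3)3 will precipitate.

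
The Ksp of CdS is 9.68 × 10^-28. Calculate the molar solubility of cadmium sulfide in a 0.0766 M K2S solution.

s ≈ 1.26e-26 M

CdS(s) ⇌ Cd^2+(aq) + S^2-(aq)
Ksp = [Cd^2+][S^2-]
Let s be the molar solubility in this solution. [Cd^2+] = s, [S^2-] = 0.0766 + s ≈ 0.0766 (Ksp is small, so little additional dissolves).
Ksp ≈ s × 0.0766
s = 1.26 × 10^-26 M
Check: s = 1.3 × 10^-26 ≪ 0.0766, so the approximation is valid.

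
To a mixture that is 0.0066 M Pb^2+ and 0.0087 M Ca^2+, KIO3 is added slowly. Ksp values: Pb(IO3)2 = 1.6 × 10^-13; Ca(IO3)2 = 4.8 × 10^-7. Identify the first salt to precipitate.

Each salt begins to precipitate when Q = Ksp, i.e. when [IO3^-] reaches its threshold.
For Pb(IO3)2: 1.6 × 10^-13 = 0.0066 × [IO3^-]^2  ⇒  [IO3^-] = 4.9 x 10^-6 M.
For Ca(IO3)2: 4.8 × 10^-7 = 0.0087 × [IO3^-]^2  ⇒  [IO3^-] = 7.4 × 10^-3 M.
The salt with the lower threshold [IO3^-] precipitates first: Pb(IO3)2.

Pb(IO3)2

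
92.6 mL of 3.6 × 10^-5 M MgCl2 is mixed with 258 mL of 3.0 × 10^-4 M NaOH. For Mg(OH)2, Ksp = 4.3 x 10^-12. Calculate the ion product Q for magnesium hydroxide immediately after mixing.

Q = 4.6e-13

Total volume = 92.6 + 258 = 350.6 mL.
[Mg^2+] = 3.6 x 10^-5 × (92.6/350.6) = 9.51 x 10^-6 M
[OH^-] = 3.0 x 10^-4 × (258/350.6) = 2.21 x 10^-4 M
Mg(OH)2(s) ⇌ Mg^2+ + 2 OH^-, so Q = [Mg^2+][OH^-]^2
Q = (9.51 x 10^-6)(2.21 x 10^-4)^2 = 4.6 x 10^-13
Q < Ksp, so no precipitate of Mg(OH)2 forms.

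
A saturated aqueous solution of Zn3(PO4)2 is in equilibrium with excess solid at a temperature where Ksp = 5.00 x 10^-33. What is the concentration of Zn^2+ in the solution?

4.08e-7 M

Zn3(PO4)2(s) ⇌ 3 Zn^2+(aq) + 2 PO4^3-(aq)
Ksp = [Zn^2+]^3[PO4^3-]^2
With molar solubility s: [Zn^2+] = 3s, [PO4^3-] = 2s.
Substituting: Ksp = (3s)^3(2s)^2 = 108s^5
s = (5.00 x 10^-33 / 108)^(1/5) = 1.359 × 10^-7 M
[Zn^2+] = 3s = 4.08 x 10^-7 M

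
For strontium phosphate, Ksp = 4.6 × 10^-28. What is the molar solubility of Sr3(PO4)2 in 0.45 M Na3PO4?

Sr3(PO4)2(s) ⇌ 3 Sr^2+(aq) + 2 PO4^3-(aq)
Ksp = [Sr^2+]^3[PO4^3-]^2
Let s be the molar solubility in this solution. [Sr^2+] = 3s, [PO4^3-] = 0.45 + 2s ≈ 0.45 (Ksp is small, so little additional dissolves).
Ksp ≈ (3s)^3 × (0.45)^2
s = 4.4 × 10^-10 M
Check: 2s = 8.8 × 10^-10 ≪ 0.45, so the approximation is valid.

4.4 × 10^-10 M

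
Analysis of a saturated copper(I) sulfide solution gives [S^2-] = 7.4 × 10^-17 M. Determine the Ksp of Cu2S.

Cu2S(s) ⇌ 2 Cu^+(aq) + S^2-(aq)
Stoichiometry gives [Cu^+] = (2/1)[S^2-] = 1.48 x 10^-16 M.
Ksp = [Cu^+]^2[S^2-]
Ksp = (1.48 × 10^-16)^2 × 7.4 x 10^-17 = 1.6 × 10^-48

Ksp = 1.6 × 10^-48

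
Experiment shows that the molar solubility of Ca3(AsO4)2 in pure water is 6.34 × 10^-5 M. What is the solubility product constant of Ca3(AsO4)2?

Ksp = 1.11 × 10^-19

Ca3(AsO4)2(s) ⇌ 3 Ca^2+(aq) + 2 AsO4^3-(aq)
For each mole of Ca3(AsO4)2 that dissolves: [Ca^2+] = 3s, [AsO4^3-] = 2s.
Ksp = [Ca^2+]^3[AsO4^3-]^2
So Ksp = (3s)^3 × (2s)^2 = 108s^5
Ksp = 108 × (6.34 x 10^-5)^5 = 1.11 x 10^-19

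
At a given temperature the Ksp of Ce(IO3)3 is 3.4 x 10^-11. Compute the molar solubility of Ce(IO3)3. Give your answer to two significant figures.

s = 1.1 × 10^-3 M

Ce(IO3)3(s) <=> Ce^3+ + 3 IO3^-
Ksp = [Ce^3+][IO3^-]^3
Let s = molar solubility. Then [Ce^3+] = s and [IO3^-] = 3s.
So Ksp = s × (3s)^3 = 27s^4
Solving, s = (3.4 x 10^-11/27)^(1/4) = 1.1 × 10^-3 M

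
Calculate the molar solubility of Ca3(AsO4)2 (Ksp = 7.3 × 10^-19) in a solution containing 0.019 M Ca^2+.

1.6e-7 M

Ca3(AsO4)2(s) <=> 3 Ca^2+(aq) + 2 AsO4^3-(aq)
Ksp = [Ca^2+]^3[AsO4^3-]^2
Let s = moles of Ca3(AsO4)2 that dissolve per litre. [Ca^2+] = 0.019 + 3s ≈ 0.019, [AsO4^3-] = 2s (common-ion effect: Ca^2+ is already 0.019 M).
Ksp ≈ (0.019)^3 × (2s)^2
s = 1.6 × 10^-7 M
Check: 3s = 4.9 × 10^-7 ≪ 0.019, so the approximation is valid.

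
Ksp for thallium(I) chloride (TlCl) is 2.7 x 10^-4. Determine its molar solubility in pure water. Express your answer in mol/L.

s = 1.6 × 10^-2 M

TlCl(s) ⇌ Tl^+ + Cl^-
Ksp = [Tl^+][Cl^-]
Let s = molar solubility. Then [Tl^+] = s and [Cl^-] = s.
Ksp = s × s = s^2
s = (2.7 x 10^-4)^(1/2) = 1.6 × 10^-2 M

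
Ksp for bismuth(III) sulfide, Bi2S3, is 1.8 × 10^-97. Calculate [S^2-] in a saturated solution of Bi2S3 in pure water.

[S^2-] = 5.3 × 10^-20 M

Bi2S3(s) <=> 2 Bi^3+ + 3 S^2-
Ksp = [Bi^3+]^2[S^2-]^3
Let s = molar solubility. Then [Bi^3+] = 2s and [S^2-] = 3s.
Substituting: Ksp = (2s)^2(3s)^3 = 108s^5
Solving, s = (1.8 × 10^-97/108)^(1/5) = 1.76 × 10^-20 M
[S^2-] = 3s = 5.3 x 10^-20 M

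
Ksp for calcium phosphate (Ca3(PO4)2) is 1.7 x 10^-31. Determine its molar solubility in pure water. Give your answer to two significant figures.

Ca3(PO4)2(s) <=> 3 Ca^2+(aq) + 2 PO4^3-(aq)
Ksp = [Ca^2+]^3[PO4^3-]^2
For each mole of Ca3(PO4)2 that dissolves: [Ca^2+] = 3s, [PO4^3-] = 2s.
Ksp = (3s)^3(2s)^2 = 108s^5
s = (1.7 x 10^-31 / 108)^(1/5) = 2.8 x 10^-7 M

2.8e-7 M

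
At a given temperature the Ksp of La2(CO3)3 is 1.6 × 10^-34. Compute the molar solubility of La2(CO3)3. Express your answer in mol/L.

s ≈ 6.8e-8 M

La2(CO3)3(s) ⇌ 2 La^3+(aq) + 3 CO3^2-(aq)
Ksp = [La^3+]^2[CO3^2-]^3
Let s = molar solubility. Then [La^3+] = 2s and [CO3^2-] = 3s.
Ksp = (2s)^2(3s)^3 = 108s^5
s = (1.6 × 10^-34 / 108)^(1/5) = 6.8 × 10^-8 M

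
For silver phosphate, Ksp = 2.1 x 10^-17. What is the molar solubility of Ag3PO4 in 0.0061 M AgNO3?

Ag3PO4(s) ⇌ 3 Ag^+(aq) + PO4^3-(aq)
Ksp = [Ag^+]^3[PO4^3-]
If s mol/L dissolves here, [Ag^+] = 0.0061 + 3s ≈ 0.0061, [PO4^3-] = s (common-ion effect: Ag^+ is already 0.0061 M).
Ksp ≈ (0.0061)^3 × s
s = 9.3 × 10^-11 M
Check: 3s = 2.8 × 10^-10 ≪ 0.0061, so the approximation is valid.

9.3 × 10^-11 M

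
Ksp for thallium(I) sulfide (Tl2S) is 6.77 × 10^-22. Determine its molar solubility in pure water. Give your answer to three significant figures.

Tl2S(s) ⇌ 2 Tl^+ + S^2-
Ksp = [Tl^+]^2[S^2-]
For each mole of Tl2S that dissolves: [Tl^+] = 2s, [S^2-] = s.
Substituting: Ksp = (2s)^2s = 4s^3
s = (6.77 × 10^-22 / 4)^(1/3) = 5.53 × 10^-8 M

5.53 × 10^-8 M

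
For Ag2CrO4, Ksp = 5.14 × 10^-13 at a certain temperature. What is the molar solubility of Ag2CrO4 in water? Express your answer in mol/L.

Ag2CrO4(s) ⇌ 2 Ag^+ + CrO4^2-
Ksp = [Ag^+]^2[CrO4^2-]
If s mol/L of Ag2CrO4 dissolves, [Ag^+] = 2s and [CrO4^2-] = s.
Substituting: Ksp = (2s)^2s = 4s^3
s^3 = 5.14 × 10^-13 / 4, so s = 5.05 × 10^-5 M

5.05e-5 M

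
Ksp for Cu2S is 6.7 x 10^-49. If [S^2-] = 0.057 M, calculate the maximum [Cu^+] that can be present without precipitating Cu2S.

[Cu^+] = 3.4 × 10^-24 M

Cu2S(s) ⇌ 2 Cu^+(aq) + S^2-(aq)
Ksp = [Cu^+]^2[S^2-]
Precipitation begins when Q = Ksp. With [S^2-] = 0.057 M:
6.7 x 10^-49 = (0.057) × [Cu^+]^2
[Cu^+] = (6.7 x 10^-49 / 5.7 × 10^-2)^(1/2) = 3.4 × 10^-24 M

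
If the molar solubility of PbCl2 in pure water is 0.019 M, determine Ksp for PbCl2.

2.7e-5

PbCl2(s) ⇌ Pb^2+(aq) + 2 Cl^-(aq)
For each mole of PbCl2 that dissolves: [Pb^2+] = s, [Cl^-] = 2s.
Ksp = [Pb^2+][Cl^-]^2
Ksp = s(2s)^2 = 4s^3
Ksp = 4 × (1.9 x 10^-2)^3 = 2.7 x 10^-5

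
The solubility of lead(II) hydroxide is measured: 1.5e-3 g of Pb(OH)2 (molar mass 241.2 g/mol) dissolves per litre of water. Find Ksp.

Molar solubility s = (1.5 × 10^-3 g/L) / (241.2 g/mol) = 6.22 x 10^-6 M.
Pb(OH)2(s) ⇌ Pb^2+(aq) + 2 OH^-(aq)
Let s = molar solubility. Then [Pb^2+] = s and [OH^-] = 2s.
Ksp = [Pb^2+][OH^-]^2
Ksp = s(2s)^2 = 4s^3
Ksp = 4 × (6.22 x 10^-6)^3 = 9.6 x 10^-16

9.6 × 10^-16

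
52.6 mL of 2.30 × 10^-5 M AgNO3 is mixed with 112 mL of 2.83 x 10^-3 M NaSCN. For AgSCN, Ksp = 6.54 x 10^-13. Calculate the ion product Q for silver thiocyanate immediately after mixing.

Q ≈ 1.42 × 10^-8

Total volume = 52.6 + 112 = 164.6 mL.
[Ag^+] = 2.30 × 10^-5 × (52.6/164.6) = 7.350 × 10^-6 M
[SCN^-] = 2.83 x 10^-3 × (112/164.6) = 1.926 × 10^-3 M
AgSCN(s) <=> Ag^+ + SCN^-, so Q = [Ag^+][SCN^-]
Q = (7.350 × 10^-6)(1.926 × 10^-3) = 1.42 x 10^-8
Q > Ksp, so AgSCN will precipitate.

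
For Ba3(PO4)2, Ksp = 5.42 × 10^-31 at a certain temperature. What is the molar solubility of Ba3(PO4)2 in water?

s = 3.47 × 10^-7 M

Ba3(PO4)2(s) ⇌ 3 Ba^2+ + 2 PO4^3-
Ksp = [Ba^2+]^3[PO4^3-]^2
If s mol/L of Ba3(PO4)2 dissolves, [Ba^2+] = 3s and [PO4^3-] = 2s.
So Ksp = (3s)^3 × (2s)^2 = 108s^5
Solving, s = (5.42 × 10^-31/108)^(1/5) = 3.47 x 10^-7 M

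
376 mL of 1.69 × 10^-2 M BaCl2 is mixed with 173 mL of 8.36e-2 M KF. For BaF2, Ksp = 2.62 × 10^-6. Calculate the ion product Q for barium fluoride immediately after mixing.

Total volume = 376 + 173 = 549 mL.
[Ba^2+] = 1.69 x 10^-2 × (376/549) = 1.157 × 10^-2 M
[F^-] = 8.36 × 10^-2 × (173/549) = 2.634 × 10^-2 M
BaF2(s) ⇌ Ba^2+(aq) + 2 F^-(aq), so Q = [Ba^2+][F^-]^2
Q = (1.157 x 10^-2)(2.634 x 10^-2)^2 = 8.03 × 10^-6
Q > Ksp, so BaF2 will precipitate.

Q ≈ 8.03 × 10^-6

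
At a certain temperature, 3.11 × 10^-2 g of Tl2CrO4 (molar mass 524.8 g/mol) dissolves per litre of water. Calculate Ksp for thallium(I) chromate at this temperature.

Molar solubility s = (3.11 x 10^-2 g/L) / (524.8 g/mol) = 5.926 x 10^-5 M.
Tl2CrO4(s) ⇌ 2 Tl^+ + CrO4^2-
If s mol/L of Tl2CrO4 dissolves, [Tl^+] = 2s and [CrO4^2-] = s.
Ksp = [Tl^+]^2[CrO4^2-]
Substituting: Ksp = (2s)^2s = 4s^3
With s = 5.926 x 10^-5: Ksp = 8.32 x 10^-13

Ksp ≈ 8.32 × 10^-13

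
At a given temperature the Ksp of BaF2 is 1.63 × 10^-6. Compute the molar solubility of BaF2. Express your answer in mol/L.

s ≈ 7.41 × 10^-3 M

BaF2(s) ⇌ Ba^2+(aq) + 2 F^-(aq)
Ksp = [Ba^2+][F^-]^2
With molar solubility s: [Ba^2+] = s, [F^-] = 2s.
So Ksp = s × (2s)^2 = 4s^3
s = (1.63 × 10^-6 / 4)^(1/3) = 7.41 × 10^-3 M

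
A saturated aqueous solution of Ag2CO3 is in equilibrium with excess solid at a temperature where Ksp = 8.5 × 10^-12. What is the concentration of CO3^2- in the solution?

1.3e-4 M

Ag2CO3(s) <=> 2 Ag^+(aq) + CO3^2-(aq)
Ksp = [Ag^+]^2[CO3^2-]
For each mole of Ag2CO3 that dissolves: [Ag^+] = 2s, [CO3^2-] = s.
Substituting: Ksp = (2s)^2s = 4s^3
s^3 = 8.5 × 10^-12 / 4, so s = 1.29 × 10^-4 M
[CO3^2-] = s = 1.3 × 10^-4 M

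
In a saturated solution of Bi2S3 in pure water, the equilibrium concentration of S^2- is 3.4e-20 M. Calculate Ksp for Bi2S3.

Bi2S3(s) ⇌ 2 Bi^3+ + 3 S^2-
Stoichiometry gives [Bi^3+] = (2/3)[S^2-] = 2.27 × 10^-20 M.
Ksp = [Bi^3+]^2[S^2-]^3
Ksp = (2.27 × 10^-20)^2 × (3.4 × 10^-20)^3 = 2.0 × 10^-98

Ksp ≈ 2.0e-98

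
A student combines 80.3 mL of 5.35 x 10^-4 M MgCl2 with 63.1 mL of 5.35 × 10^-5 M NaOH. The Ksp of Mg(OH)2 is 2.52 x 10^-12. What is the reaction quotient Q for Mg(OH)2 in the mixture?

1.66 × 10^-13

Total volume = 80.3 + 63.1 = 143.4 mL.
[Mg^2+] = 5.35 × 10^-4 × (80.3/143.4) = 2.996 × 10^-4 M
[OH^-] = 5.35 × 10^-5 × (63.1/143.4) = 2.354 × 10^-5 M
Mg(OH)2(s) ⇌ Mg^2+ + 2 OH^-, so Q = [Mg^2+][OH^-]^2
Q = (2.996 x 10^-4)(2.354 x 10^-5)^2 = 1.66 x 10^-13
Q < Ksp, so no precipitate of Mg(OH)2 forms.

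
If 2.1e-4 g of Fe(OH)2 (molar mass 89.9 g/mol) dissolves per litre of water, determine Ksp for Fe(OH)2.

Ksp ≈ 5.1e-17

Molar solubility s = (2.1 × 10^-4 g/L) / (89.9 g/mol) = 2.34 × 10^-6 M.
Fe(OH)2(s) <=> Fe^2+(aq) + 2 OH^-(aq)
With molar solubility s: [Fe^2+] = s, [OH^-] = 2s.
Ksp = [Fe^2+][OH^-]^2
Substituting: Ksp = s(2s)^2 = 4s^3
With s = 2.34 × 10^-6: Ksp = 5.1 x 10^-17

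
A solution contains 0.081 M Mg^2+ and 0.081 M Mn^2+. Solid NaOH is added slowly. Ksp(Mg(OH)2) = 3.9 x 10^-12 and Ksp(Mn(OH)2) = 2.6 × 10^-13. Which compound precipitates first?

Precipitation of each salt starts when its ion product equals its Ksp.
For Mg(OH)2: 3.9 x 10^-12 = 0.081 × [OH^-]^2  ⇒  [OH^-] = 6.9 x 10^-6 M.
For Mn(OH)2: 2.6 × 10^-13 = 0.081 × [OH^-]^2  ⇒  [OH^-] = 1.8 × 10^-6 M.
The salt with the lower threshold [OH^-] precipitates first: Mn(OH)2.

Mn(OH)2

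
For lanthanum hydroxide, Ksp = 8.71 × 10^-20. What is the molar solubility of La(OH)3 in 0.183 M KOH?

La(OH)3(s) ⇌ La^3+(aq) + 3 OH^-(aq)
Ksp = [La^3+][OH^-]^3
If s mol/L dissolves here, [La^3+] = s, [OH^-] = 0.183 + 3s ≈ 0.183 (Ksp is small, so little additional dissolves).
Ksp ≈ s × (0.183)^3
s = 1.42 × 10^-17 M
Check: 3s = 4.3 × 10^-17 ≪ 0.183, so the approximation is valid.

1.42 x 10^-17 M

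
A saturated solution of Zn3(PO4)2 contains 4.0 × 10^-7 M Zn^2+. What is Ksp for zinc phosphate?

Ksp = 4.6e-33

Zn3(PO4)2(s) ⇌ 3 Zn^2+ + 2 PO4^3-
Stoichiometry gives [PO4^3-] = (2/3)[Zn^2+] = 2.67 × 10^-7 M.
Ksp = [Zn^2+]^3[PO4^3-]^2
Ksp = (4.0 × 10^-7)^3 × (2.67 × 10^-7)^2 = 4.6 × 10^-33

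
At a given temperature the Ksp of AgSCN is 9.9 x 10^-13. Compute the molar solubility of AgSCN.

AgSCN(s) ⇌ Ag^+ + SCN^-
Ksp = [Ag^+][SCN^-]
Let s = molar solubility. Then [Ag^+] = s and [SCN^-] = s.
Ksp = s^2
s = √(9.9 x 10^-13) = 9.9 x 10^-7 M

s = 9.9 × 10^-7 M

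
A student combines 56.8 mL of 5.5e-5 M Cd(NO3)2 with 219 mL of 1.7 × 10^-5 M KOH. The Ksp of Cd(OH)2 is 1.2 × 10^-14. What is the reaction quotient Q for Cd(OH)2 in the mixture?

Total volume = 56.8 + 219 = 275.8 mL.
[Cd^2+] = 5.5 × 10^-5 × (56.8/275.8) = 1.13 × 10^-5 M
[OH^-] = 1.7 × 10^-5 × (219/275.8) = 1.35 × 10^-5 M
Cd(OH)2(s) <=> Cd^2+ + 2 OH^-, so Q = [Cd^2+][OH^-]^2
Q = (1.13 × 10^-5)(1.35 × 10^-5)^2 = 2.1 x 10^-15
Q < Ksp, so no precipitate of Cd(OH)2 forms.

Q = 2.1 × 10^-15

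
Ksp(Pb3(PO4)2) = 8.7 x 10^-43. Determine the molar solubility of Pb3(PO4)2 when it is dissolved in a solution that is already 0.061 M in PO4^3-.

s = 2.1e-14 M

Pb3(PO4)2(s) <=> 3 Pb^2+(aq) + 2 PO4^3-(aq)
Ksp = [Pb^2+]^3[PO4^3-]^2
Let s = moles of Pb3(PO4)2 that dissolve per litre. [Pb^2+] = 3s, [PO4^3-] = 0.061 + 2s ≈ 0.061 (common-ion effect: PO4^3- is already 0.061 M).
Ksp ≈ (3s)^3 × (0.061)^2
s = 2.1 x 10^-14 M
Check: 2s = 4.1 x 10^-14 ≪ 0.061, so the approximation is valid.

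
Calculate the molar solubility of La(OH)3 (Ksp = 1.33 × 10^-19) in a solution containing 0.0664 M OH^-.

4.54 × 10^-16 M

La(OH)3(s) <=> La^3+ + 3 OH^-
Ksp = [La^3+][OH^-]^3
If s mol/L dissolves here, [La^3+] = s, [OH^-] = 0.0664 + 3s ≈ 0.0664 (Ksp is small, so little additional dissolves).
Ksp ≈ s × (0.0664)^3
s = 4.54 × 10^-16 M
Check: 3s = 1.4 × 10^-15 ≪ 0.0664, so the approximation is valid.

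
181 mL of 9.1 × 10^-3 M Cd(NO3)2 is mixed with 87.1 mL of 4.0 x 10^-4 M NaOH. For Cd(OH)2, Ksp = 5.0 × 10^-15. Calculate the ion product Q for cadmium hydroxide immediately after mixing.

Q = 1.0 x 10^-10

Total volume = 181 + 87.1 = 268.1 mL.
[Cd^2+] = 9.1 x 10^-3 × (181/268.1) = 6.14 × 10^-3 M
[OH^-] = 4.0 × 10^-4 × (87.1/268.1) = 1.30 × 10^-4 M
Cd(OH)2(s) <=> Cd^2+ + 2 OH^-, so Q = [Cd^2+][OH^-]^2
Q = (6.14 × 10^-3)(1.30 x 10^-4)^2 = 1.0 x 10^-10
Q > Ksp, so Cd(OH)2 will precipitate.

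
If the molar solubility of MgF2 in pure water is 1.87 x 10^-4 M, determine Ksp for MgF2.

MgF2(s) ⇌ Mg^2+ + 2 F^-
Let s = molar solubility. Then [Mg^2+] = s and [F^-] = 2s.
Ksp = [Mg^2+][F^-]^2
Substituting: Ksp = s(2s)^2 = 4s^3
With s = 1.87 x 10^-4: Ksp = 2.62 × 10^-11

Ksp = 2.62e-11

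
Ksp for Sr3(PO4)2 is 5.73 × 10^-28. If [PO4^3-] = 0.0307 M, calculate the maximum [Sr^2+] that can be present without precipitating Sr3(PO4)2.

Sr3(PO4)2(s) ⇌ 3 Sr^2+(aq) + 2 PO4^3-(aq)
Ksp = [Sr^2+]^3[PO4^3-]^2
Precipitation begins when Q = Ksp. With [PO4^3-] = 0.0307 M:
5.73 × 10^-28 = (0.0307)^2 × [Sr^2+]^3
[Sr^2+] = (5.73 × 10^-28 / 9.425 × 10^-4)^(1/3) = 8.47 × 10^-9 M

[Sr^2+] = 8.47 × 10^-9 M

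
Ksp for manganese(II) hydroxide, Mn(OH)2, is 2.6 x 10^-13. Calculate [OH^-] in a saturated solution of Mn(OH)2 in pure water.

Mn(OH)2(s) <=> Mn^2+(aq) + 2 OH^-(aq)
Ksp = [Mn^2+][OH^-]^2
With molar solubility s: [Mn^2+] = s, [OH^-] = 2s.
Ksp = s(2s)^2 = 4s^3
s^3 = 2.6 x 10^-13 / 4, so s = 4.02 × 10^-5 M
[OH^-] = 2s = 8.0 x 10^-5 M

[OH^-] = 8.0 × 10^-5 M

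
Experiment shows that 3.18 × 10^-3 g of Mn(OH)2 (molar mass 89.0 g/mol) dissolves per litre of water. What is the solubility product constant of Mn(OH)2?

Molar solubility s = (3.18 × 10^-3 g/L) / (89.0 g/mol) = 3.573 x 10^-5 M.
Mn(OH)2(s) ⇌ Mn^2+(aq) + 2 OH^-(aq)
Let s = molar solubility. Then [Mn^2+] = s and [OH^-] = 2s.
Ksp = [Mn^2+][OH^-]^2
So Ksp = s × (2s)^2 = 4s^3
Ksp = 4 × (3.573 × 10^-5)^3 = 1.82 × 10^-13

1.82e-13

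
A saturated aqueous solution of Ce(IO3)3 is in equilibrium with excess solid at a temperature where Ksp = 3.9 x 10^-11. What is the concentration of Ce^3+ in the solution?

Ce(IO3)3(s) <=> Ce^3+(aq) + 3 IO3^-(aq)
Ksp = [Ce^3+][IO3^-]^3
With molar solubility s: [Ce^3+] = s, [IO3^-] = 3s.
Substituting: Ksp = s(3s)^3 = 27s^4
Solving, s = (3.9 x 10^-11/27)^(1/4) = 1.10 × 10^-3 M
[Ce^3+] = s = 1.1 × 10^-3 M

[Ce^3+] = 1.1e-3 M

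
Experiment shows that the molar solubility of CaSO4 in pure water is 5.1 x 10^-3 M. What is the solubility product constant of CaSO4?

CaSO4(s) ⇌ Ca^2+ + SO4^2-
If s mol/L of CaSO4 dissolves, [Ca^2+] = s and [SO4^2-] = s.
Ksp = [Ca^2+][SO4^2-]
Ksp = (s)(s) = s^2
Ksp = (5.1 × 10^-3)^2 = 2.6 × 10^-5

Ksp ≈ 2.6 x 10^-5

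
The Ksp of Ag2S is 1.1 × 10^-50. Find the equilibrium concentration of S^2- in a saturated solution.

[S^2-] ≈ 1.4 × 10^-17 M

Ag2S(s) ⇌ 2 Ag^+(aq) + S^2-(aq)
Ksp = [Ag^+]^2[S^2-]
For each mole of Ag2S that dissolves: [Ag^+] = 2s, [S^2-] = s.
So Ksp = (2s)^2 × s = 4s^3
Solving, s = (1.1 × 10^-50/4)^(1/3) = 1.40 x 10^-17 M
[S^2-] = s = 1.4 × 10^-17 M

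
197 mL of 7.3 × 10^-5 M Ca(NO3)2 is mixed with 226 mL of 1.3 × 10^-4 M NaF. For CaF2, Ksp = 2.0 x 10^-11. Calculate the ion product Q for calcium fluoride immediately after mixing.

Q ≈ 1.6 × 10^-13

Total volume = 197 + 226 = 423 mL.
[Ca^2+] = 7.3 × 10^-5 × (197/423) = 3.40 × 10^-5 M
[F^-] = 1.3 × 10^-4 × (226/423) = 6.95 × 10^-5 M
CaF2(s) ⇌ Ca^2+(aq) + 2 F^-(aq), so Q = [Ca^2+][F^-]^2
Q = (3.40 × 10^-5)(6.95 x 10^-5)^2 = 1.6 x 10^-13
Q < Ksp, so no precipitate of CaF2 forms.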